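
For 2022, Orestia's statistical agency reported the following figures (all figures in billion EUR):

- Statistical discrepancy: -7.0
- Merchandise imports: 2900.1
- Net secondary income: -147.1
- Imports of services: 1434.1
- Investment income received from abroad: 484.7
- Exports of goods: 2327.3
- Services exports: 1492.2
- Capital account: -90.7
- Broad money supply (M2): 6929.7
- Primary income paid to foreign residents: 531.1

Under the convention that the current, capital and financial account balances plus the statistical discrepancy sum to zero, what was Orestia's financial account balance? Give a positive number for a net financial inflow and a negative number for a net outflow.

Goods balance = 2327.3 - 2900.1 = -572.8
Services balance = 1492.2 - 1434.1 = 58.1
Trade balance (goods + services) = -572.8 + 58.1 = -514.7
Net primary income = 484.7 - 531.1 = -46.4
Net secondary income = -147.1
Current account = -514.7 + (-46.4) + (-147.1) = -708.2
Financial account = -(-708.2 + (-90.7) + (-7.0)) = 805.9

805.9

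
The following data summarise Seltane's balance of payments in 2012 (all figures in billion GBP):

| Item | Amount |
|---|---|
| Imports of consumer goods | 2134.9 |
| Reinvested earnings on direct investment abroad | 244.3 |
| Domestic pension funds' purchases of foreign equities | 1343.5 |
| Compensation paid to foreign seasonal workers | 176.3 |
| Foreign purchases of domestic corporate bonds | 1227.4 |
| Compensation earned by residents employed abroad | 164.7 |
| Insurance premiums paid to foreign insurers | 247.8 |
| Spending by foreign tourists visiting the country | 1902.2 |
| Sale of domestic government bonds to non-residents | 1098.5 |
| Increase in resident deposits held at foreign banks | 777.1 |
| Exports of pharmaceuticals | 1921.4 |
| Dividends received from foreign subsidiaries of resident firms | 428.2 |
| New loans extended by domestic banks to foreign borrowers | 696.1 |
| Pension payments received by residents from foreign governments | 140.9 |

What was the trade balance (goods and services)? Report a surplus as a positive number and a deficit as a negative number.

Goods: 1921.4 - 2134.9 = -213.5
Services: -247.8 + 1902.2 = 1654.4
Trade balance = -213.5 + 1654.4 = 1440.9
(Excluded from the trade balance — primary income: reinvested earnings on direct investment abroad 244.3, compensation paid to foreign seasonal workers 176.3, compensation earned by residents employed abroad 164.7, dividends received from foreign subsidiaries of resident firms 428.2; financial account: domestic pension funds' purchases of foreign equities 1343.5, foreign purchases of domestic corporate bonds 1227.4, sale of domestic government bonds to non-residents 1098.5, increase in resident deposits held at foreign banks 777.1, new loans extended by domestic banks to foreign borrowers 696.1; secondary income: pension payments received by residents from foreign governments 140.9.)

1440.9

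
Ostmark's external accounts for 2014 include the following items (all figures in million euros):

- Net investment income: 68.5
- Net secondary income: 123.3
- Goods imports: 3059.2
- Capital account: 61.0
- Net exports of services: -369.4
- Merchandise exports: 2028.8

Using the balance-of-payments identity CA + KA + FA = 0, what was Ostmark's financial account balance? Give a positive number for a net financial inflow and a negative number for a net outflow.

1147.0

Goods balance = 2028.8 - 3059.2 = -1030.4
Services balance = -369.4
Trade balance (goods + services) = -1030.4 + (-369.4) = -1399.8
Net primary income = 68.5
Net secondary income = 123.3
Current account = -1399.8 + 68.5 + 123.3 = -1208.0
Financial account = -(-1208.0 + 61.0) = 1147.0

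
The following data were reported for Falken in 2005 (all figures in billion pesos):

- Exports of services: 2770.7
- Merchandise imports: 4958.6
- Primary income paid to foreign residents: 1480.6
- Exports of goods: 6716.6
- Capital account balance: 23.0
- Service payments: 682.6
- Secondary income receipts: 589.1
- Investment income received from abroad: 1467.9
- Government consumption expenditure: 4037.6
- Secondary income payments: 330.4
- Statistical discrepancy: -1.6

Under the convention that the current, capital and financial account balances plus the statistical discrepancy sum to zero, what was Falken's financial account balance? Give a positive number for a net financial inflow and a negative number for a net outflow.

-4113.5

Goods balance = 6716.6 - 4958.6 = 1758.0
Services balance = 2770.7 - 682.6 = 2088.1
Trade balance (goods + services) = 1758.0 + 2088.1 = 3846.1
Net primary income = 1467.9 - 1480.6 = -12.7
Net secondary income = 589.1 - 330.4 = 258.7
Current account = 3846.1 + (-12.7) + 258.7 = 4092.1
Financial account = -(4092.1 + 23.0 + (-1.6)) = -4113.5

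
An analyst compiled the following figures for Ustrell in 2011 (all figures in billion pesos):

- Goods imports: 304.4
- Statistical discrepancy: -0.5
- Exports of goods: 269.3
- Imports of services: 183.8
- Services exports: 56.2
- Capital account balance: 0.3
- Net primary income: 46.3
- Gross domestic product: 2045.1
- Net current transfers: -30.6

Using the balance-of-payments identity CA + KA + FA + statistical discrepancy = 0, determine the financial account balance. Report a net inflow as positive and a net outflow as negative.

147.2

Goods balance = 269.3 - 304.4 = -35.1
Services balance = 56.2 - 183.8 = -127.6
Trade balance (goods + services) = -35.1 + (-127.6) = -162.7
Net primary income = 46.3
Net secondary income = -30.6
Current account = -162.7 + 46.3 + (-30.6) = -147.0
Financial account = -(-147.0 + 0.3 + (-0.5)) = 147.2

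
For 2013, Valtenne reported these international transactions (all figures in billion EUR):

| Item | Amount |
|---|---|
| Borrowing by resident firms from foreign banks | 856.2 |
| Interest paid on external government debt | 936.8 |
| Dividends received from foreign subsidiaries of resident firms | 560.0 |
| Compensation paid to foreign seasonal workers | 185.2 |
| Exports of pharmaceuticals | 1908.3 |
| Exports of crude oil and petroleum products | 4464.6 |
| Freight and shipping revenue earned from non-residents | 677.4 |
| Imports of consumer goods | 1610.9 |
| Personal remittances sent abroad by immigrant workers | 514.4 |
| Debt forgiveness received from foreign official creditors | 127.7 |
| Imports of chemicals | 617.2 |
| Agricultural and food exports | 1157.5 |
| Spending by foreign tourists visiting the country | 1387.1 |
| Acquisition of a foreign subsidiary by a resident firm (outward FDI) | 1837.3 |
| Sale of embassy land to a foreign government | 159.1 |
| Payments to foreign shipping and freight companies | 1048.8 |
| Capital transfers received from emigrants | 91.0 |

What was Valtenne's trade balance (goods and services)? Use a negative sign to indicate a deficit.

Goods: 4464.6 + 1908.3 + 1157.5 - 617.2 - 1610.9 = 5302.3
Services: 1387.1 - 1048.8 + 677.4 = 1015.7
Trade balance = 5302.3 + 1015.7 = 6318.0
(Excluded from the trade balance — financial account: borrowing by resident firms from foreign banks 856.2, acquisition of a foreign subsidiary by a resident firm (outward FDI) 1837.3; primary income: interest paid on external government debt 936.8, dividends received from foreign subsidiaries of resident firms 560.0, compensation paid to foreign seasonal workers 185.2; secondary income: personal remittances sent abroad by immigrant workers 514.4; capital account: debt forgiveness received from foreign official creditors 127.7, sale of embassy land to a foreign government 159.1, capital transfers received from emigrants 91.0.)

6318.0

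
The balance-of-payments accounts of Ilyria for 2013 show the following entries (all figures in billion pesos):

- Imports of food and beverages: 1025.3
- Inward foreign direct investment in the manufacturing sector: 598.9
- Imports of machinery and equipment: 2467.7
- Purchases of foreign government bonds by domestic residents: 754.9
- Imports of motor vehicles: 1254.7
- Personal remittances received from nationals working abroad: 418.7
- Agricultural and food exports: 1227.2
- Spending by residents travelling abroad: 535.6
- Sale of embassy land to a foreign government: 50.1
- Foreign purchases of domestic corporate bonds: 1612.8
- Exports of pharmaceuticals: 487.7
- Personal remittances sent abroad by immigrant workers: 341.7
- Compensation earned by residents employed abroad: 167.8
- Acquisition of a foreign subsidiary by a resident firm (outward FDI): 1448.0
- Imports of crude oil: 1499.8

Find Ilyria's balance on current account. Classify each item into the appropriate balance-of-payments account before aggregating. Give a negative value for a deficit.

-4823.4

Goods: -1025.3 - 1499.8 + 1227.2 + 487.7 - 2467.7 - 1254.7 = -4532.6
Services: -535.6
Primary income: 167.8
Secondary income: 418.7 - 341.7 = 77.0
Current account = (-4532.6) + (-535.6) + 167.8 + 77.0 = -4823.4
(Excluded from the current account — financial account: inward foreign direct investment in the manufacturing sector 598.9, purchases of foreign government bonds by domestic residents 754.9, foreign purchases of domestic corporate bonds 1612.8, acquisition of a foreign subsidiary by a resident firm (outward FDI) 1448.0; capital account: sale of embassy land to a foreign government 50.1.)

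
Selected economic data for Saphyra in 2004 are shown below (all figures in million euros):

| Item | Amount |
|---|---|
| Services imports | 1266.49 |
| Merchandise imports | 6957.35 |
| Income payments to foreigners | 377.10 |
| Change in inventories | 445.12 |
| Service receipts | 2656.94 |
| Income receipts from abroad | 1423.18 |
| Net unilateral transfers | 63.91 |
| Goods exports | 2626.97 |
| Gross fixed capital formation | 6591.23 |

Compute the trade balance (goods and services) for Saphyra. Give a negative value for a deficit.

-2939.93

Goods balance = 2626.97 - 6957.35 = -4330.38
Services balance = 2656.94 - 1266.49 = 1390.45
Trade balance (goods + services) = -4330.38 + 1390.45 = -2939.93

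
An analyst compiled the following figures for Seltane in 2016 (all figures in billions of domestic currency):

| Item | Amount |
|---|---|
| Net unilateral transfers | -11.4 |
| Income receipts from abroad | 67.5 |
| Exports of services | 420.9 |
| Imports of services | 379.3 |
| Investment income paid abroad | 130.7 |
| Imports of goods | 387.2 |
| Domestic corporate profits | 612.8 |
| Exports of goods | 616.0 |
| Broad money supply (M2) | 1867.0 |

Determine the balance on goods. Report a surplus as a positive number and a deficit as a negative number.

228.8

Goods balance = 616.0 - 387.2 = 228.8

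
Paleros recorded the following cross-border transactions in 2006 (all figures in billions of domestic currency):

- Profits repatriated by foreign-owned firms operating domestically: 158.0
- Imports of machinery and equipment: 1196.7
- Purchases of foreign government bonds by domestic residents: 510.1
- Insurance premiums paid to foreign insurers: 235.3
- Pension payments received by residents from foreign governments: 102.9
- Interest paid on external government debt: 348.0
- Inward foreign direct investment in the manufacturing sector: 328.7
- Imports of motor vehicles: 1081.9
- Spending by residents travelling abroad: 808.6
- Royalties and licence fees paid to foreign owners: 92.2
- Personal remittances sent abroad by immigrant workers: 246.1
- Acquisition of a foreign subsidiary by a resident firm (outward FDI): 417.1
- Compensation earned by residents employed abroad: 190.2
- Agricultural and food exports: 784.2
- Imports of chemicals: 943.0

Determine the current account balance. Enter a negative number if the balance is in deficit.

-4032.5

Goods: -1196.7 + 784.2 - 943.0 - 1081.9 = -2437.4
Services: -235.3 - 92.2 - 808.6 = -1136.1
Primary income: -348.0 - 158.0 + 190.2 = -315.8
Secondary income: 102.9 - 246.1 = -143.2
Current account = (-2437.4) + (-1136.1) + (-315.8) + (-143.2) = -4032.5
(Excluded from the current account — financial account: purchases of foreign government bonds by domestic residents 510.1, inward foreign direct investment in the manufacturing sector 328.7, acquisition of a foreign subsidiary by a resident firm (outward FDI) 417.1.)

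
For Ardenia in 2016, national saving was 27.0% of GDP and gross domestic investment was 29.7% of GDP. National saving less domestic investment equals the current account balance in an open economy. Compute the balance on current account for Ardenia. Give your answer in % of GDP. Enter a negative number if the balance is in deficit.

CA = S - I = 27.0 - 29.7 = -2.7

-2.7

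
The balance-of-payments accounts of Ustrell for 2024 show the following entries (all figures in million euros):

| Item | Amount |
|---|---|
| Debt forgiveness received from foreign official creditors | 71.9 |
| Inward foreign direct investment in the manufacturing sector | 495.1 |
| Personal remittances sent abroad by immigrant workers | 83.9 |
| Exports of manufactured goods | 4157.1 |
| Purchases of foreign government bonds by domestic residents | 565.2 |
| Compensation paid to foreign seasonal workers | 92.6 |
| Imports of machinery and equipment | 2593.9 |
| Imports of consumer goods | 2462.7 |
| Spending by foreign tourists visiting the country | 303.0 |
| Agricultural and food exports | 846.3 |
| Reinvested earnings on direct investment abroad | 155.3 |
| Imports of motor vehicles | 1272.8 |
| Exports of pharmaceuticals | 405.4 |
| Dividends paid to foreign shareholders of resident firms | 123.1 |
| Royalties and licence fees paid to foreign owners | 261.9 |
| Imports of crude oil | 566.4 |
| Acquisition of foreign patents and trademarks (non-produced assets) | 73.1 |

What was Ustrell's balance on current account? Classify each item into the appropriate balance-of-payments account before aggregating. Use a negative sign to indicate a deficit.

-1590.2

Goods: 846.3 - 2593.9 - 2462.7 - 1272.8 + 4157.1 - 566.4 + 405.4 = -1487.0
Services: 303.0 - 261.9 = 41.1
Primary income: -123.1 + 155.3 - 92.6 = -60.4
Secondary income: -83.9
Current account = (-1487.0) + 41.1 + (-60.4) + (-83.9) = -1590.2
(Excluded from the current account — capital account: debt forgiveness received from foreign official creditors 71.9, acquisition of foreign patents and trademarks (non-produced assets) 73.1; financial account: inward foreign direct investment in the manufacturing sector 495.1, purchases of foreign government bonds by domestic residents 565.2.)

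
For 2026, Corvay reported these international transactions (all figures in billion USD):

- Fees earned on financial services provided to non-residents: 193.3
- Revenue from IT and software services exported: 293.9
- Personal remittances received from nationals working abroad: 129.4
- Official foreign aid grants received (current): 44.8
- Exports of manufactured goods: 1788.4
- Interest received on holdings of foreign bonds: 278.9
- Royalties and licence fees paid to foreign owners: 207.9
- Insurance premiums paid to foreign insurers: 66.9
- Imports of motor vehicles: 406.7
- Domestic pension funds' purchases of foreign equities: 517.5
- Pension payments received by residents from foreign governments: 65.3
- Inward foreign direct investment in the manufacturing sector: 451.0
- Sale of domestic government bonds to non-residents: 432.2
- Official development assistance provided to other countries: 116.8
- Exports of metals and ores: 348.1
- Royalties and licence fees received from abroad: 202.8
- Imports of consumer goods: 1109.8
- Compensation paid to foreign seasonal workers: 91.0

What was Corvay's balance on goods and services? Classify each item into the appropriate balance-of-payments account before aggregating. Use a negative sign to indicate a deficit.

1035.2

Goods: -1109.8 + 348.1 + 1788.4 - 406.7 = 620.0
Services: 202.8 - 207.9 - 66.9 + 293.9 + 193.3 = 415.2
Trade balance = 620.0 + 415.2 = 1035.2
(Excluded from the trade balance — secondary income: personal remittances received from nationals working abroad 129.4, official foreign aid grants received (current) 44.8, pension payments received by residents from foreign governments 65.3, official development assistance provided to other countries 116.8; primary income: interest received on holdings of foreign bonds 278.9, compensation paid to foreign seasonal workers 91.0; financial account: domestic pension funds' purchases of foreign equities 517.5, inward foreign direct investment in the manufacturing sector 451.0, sale of domestic government bonds to non-residents 432.2.)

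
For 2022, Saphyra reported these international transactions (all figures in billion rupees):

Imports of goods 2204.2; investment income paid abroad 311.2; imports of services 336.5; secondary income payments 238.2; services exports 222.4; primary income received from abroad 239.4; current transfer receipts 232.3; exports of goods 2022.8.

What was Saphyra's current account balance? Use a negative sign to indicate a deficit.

Goods balance = 2022.8 - 2204.2 = -181.4
Services balance = 222.4 - 336.5 = -114.1
Trade balance (goods + services) = -181.4 + (-114.1) = -295.5
Net primary income = 239.4 - 311.2 = -71.8
Net secondary income = 232.3 - 238.2 = -5.9
Current account = -295.5 + (-71.8) + (-5.9) = -373.2

-373.2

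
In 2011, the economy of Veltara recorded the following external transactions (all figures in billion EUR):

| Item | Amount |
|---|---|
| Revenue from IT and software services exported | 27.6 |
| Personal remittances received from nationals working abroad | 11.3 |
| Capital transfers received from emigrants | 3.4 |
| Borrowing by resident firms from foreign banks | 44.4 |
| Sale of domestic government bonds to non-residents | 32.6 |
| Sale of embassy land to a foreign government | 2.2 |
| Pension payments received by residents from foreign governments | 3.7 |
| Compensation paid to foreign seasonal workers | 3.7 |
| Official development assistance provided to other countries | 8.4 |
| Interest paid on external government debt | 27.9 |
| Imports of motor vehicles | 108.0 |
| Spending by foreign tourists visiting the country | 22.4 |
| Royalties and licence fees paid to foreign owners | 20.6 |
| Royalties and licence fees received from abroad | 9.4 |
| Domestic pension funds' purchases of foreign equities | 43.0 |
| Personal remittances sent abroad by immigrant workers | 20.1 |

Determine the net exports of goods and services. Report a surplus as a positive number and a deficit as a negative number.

-69.2

Goods: -108.0
Services: -20.6 + 22.4 + 9.4 + 27.6 = 38.8
Trade balance = -108.0 + 38.8 = -69.2
(Excluded from the trade balance — secondary income: personal remittances received from nationals working abroad 11.3, pension payments received by residents from foreign governments 3.7, official development assistance provided to other countries 8.4, personal remittances sent abroad by immigrant workers 20.1; capital account: capital transfers received from emigrants 3.4, sale of embassy land to a foreign government 2.2; financial account: borrowing by resident firms from foreign banks 44.4, sale of domestic government bonds to non-residents 32.6, domestic pension funds' purchases of foreign equities 43.0; primary income: compensation paid to foreign seasonal workers 3.7, interest paid on external government debt 27.9.)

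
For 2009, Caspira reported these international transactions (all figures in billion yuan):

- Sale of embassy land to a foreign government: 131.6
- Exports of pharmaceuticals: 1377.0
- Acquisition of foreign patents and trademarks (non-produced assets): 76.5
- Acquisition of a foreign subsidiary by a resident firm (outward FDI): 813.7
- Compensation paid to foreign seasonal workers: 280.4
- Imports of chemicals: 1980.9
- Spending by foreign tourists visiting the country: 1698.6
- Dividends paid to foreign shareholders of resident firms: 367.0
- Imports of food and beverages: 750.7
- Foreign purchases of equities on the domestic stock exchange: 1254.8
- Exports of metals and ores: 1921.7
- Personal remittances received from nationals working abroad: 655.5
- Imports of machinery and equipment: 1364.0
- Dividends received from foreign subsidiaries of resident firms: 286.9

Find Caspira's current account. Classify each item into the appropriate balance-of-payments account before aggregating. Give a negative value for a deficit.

Goods: 1921.7 + 1377.0 - 1364.0 - 1980.9 - 750.7 = -796.9
Services: 1698.6
Primary income: -280.4 + 286.9 - 367.0 = -360.5
Secondary income: 655.5
Current account = (-796.9) + 1698.6 + (-360.5) + 655.5 = 1196.7
(Excluded from the current account — capital account: sale of embassy land to a foreign government 131.6, acquisition of foreign patents and trademarks (non-produced assets) 76.5; financial account: acquisition of a foreign subsidiary by a resident firm (outward FDI) 813.7, foreign purchases of equities on the domestic stock exchange 1254.8.)

1196.7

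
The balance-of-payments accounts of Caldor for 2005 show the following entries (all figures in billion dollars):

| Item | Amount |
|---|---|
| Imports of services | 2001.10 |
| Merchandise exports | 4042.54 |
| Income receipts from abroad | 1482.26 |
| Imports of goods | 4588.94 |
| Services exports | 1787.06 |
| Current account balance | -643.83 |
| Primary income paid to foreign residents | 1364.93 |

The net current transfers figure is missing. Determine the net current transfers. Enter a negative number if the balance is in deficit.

Current account = goods balance + services balance + net primary income + net secondary income
Sum of the known components = -643.11
Net current transfers = CA - (known components) = -643.83 - (-643.11) = -0.72

-0.72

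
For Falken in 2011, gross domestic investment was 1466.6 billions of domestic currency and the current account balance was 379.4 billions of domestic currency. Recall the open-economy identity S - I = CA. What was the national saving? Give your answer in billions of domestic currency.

S - I = CA (net lending to the rest of the world).
S = I + CA = 1466.6 + 379.4 = 1846.0

1846.0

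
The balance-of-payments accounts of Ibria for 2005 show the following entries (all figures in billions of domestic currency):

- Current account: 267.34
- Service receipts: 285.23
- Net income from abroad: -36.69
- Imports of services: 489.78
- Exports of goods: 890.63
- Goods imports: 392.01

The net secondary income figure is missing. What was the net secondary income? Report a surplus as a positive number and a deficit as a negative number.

Current account = goods balance + services balance + net primary income + net secondary income
Sum of the known components = 257.38
Net secondary income = CA - (known components) = 267.34 - 257.38 = 9.96

9.96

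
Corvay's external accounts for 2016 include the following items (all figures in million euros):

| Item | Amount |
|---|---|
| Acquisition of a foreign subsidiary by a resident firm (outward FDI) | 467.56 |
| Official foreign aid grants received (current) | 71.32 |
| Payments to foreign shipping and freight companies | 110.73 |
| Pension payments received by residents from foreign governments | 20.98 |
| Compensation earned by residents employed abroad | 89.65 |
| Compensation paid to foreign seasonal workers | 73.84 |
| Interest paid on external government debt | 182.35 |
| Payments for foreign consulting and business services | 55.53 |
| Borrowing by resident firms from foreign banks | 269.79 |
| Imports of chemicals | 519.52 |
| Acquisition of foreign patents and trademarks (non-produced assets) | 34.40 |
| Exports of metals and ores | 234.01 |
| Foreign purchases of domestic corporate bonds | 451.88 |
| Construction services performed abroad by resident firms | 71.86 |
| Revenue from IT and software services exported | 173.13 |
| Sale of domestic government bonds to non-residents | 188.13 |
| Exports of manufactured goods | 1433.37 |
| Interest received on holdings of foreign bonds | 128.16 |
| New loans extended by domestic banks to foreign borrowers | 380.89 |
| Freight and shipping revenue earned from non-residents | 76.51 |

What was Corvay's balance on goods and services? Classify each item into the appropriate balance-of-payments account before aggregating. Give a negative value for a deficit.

1303.10

Goods: 1433.37 - 519.52 + 234.01 = 1147.86
Services: 71.86 - 55.53 + 173.13 - 110.73 + 76.51 = 155.24
Trade balance = 1147.86 + 155.24 = 1303.10
(Excluded from the trade balance — financial account: acquisition of a foreign subsidiary by a resident firm (outward FDI) 467.56, borrowing by resident firms from foreign banks 269.79, foreign purchases of domestic corporate bonds 451.88, sale of domestic government bonds to non-residents 188.13, new loans extended by domestic banks to foreign borrowers 380.89; secondary income: official foreign aid grants received (current) 71.32, pension payments received by residents from foreign governments 20.98; primary income: compensation earned by residents employed abroad 89.65, compensation paid to foreign seasonal workers 73.84, interest paid on external government debt 182.35, interest received on holdings of foreign bonds 128.16; capital account: acquisition of foreign patents and trademarks (non-produced assets) 34.40.)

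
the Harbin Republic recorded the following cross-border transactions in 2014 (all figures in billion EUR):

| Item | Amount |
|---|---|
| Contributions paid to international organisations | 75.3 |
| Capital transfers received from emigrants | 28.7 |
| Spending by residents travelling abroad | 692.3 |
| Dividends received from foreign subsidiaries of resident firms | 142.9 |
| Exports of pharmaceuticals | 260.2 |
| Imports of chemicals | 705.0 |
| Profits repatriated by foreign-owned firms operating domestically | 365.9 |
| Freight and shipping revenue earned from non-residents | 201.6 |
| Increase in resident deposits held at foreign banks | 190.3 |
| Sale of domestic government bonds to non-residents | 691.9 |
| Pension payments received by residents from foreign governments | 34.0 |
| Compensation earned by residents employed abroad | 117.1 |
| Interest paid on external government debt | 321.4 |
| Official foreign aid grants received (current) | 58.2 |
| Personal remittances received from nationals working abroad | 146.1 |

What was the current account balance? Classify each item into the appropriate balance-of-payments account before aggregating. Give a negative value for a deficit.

Goods: 260.2 - 705.0 = -444.8
Services: 201.6 - 692.3 = -490.7
Primary income: 142.9 - 365.9 + 117.1 - 321.4 = -427.3
Secondary income: 58.2 + 146.1 + 34.0 - 75.3 = 163.0
Current account = (-444.8) + (-490.7) + (-427.3) + 163.0 = -1199.8
(Excluded from the current account — capital account: capital transfers received from emigrants 28.7; financial account: increase in resident deposits held at foreign banks 190.3, sale of domestic government bonds to non-residents 691.9.)

-1199.8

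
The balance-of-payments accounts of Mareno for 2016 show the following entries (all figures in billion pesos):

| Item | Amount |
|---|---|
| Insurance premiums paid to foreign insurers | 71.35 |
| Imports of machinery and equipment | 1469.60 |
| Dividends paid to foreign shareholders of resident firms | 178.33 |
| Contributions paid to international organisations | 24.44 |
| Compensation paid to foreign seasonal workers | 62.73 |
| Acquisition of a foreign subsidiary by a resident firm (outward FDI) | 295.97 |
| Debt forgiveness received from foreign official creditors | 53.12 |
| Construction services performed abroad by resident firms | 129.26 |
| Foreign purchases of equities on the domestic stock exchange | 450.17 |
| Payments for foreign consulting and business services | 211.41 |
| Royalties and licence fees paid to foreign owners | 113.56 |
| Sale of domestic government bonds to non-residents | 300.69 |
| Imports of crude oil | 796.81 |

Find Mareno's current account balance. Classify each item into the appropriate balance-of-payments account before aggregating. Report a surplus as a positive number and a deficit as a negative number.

Goods: -796.81 - 1469.60 = -2266.41
Services: 129.26 - 113.56 - 71.35 - 211.41 = -267.06
Primary income: -178.33 - 62.73 = -241.06
Secondary income: -24.44
Current account = (-2266.41) + (-267.06) + (-241.06) + (-24.44) = -2798.97
(Excluded from the current account — financial account: acquisition of a foreign subsidiary by a resident firm (outward FDI) 295.97, foreign purchases of equities on the domestic stock exchange 450.17, sale of domestic government bonds to non-residents 300.69; capital account: debt forgiveness received from foreign official creditors 53.12.)

-2798.97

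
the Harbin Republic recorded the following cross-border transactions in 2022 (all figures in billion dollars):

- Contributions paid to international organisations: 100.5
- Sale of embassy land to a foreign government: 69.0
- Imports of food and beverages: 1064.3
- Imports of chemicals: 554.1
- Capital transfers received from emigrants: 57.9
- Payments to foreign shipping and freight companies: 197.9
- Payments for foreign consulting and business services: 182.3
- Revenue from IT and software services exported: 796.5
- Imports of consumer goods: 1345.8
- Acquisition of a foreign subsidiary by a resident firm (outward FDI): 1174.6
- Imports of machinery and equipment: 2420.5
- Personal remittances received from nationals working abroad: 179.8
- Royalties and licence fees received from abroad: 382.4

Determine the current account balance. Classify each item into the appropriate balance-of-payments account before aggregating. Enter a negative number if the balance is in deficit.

-4506.7

Goods: -554.1 - 1345.8 - 1064.3 - 2420.5 = -5384.7
Services: -197.9 + 796.5 - 182.3 + 382.4 = 798.7
Secondary income: 179.8 - 100.5 = 79.3
Current account = (-5384.7) + 798.7 + 79.3 = -4506.7
(Excluded from the current account — capital account: sale of embassy land to a foreign government 69.0, capital transfers received from emigrants 57.9; financial account: acquisition of a foreign subsidiary by a resident firm (outward FDI) 1174.6.)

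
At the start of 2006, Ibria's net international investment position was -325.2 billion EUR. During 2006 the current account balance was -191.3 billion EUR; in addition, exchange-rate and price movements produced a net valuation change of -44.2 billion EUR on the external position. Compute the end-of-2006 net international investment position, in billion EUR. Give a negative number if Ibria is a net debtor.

-560.7

Change in NIIP = current account + net valuation change = -191.3 + (-44.2) = -235.5
End-of-year NIIP = -325.2 + (-235.5) = -560.7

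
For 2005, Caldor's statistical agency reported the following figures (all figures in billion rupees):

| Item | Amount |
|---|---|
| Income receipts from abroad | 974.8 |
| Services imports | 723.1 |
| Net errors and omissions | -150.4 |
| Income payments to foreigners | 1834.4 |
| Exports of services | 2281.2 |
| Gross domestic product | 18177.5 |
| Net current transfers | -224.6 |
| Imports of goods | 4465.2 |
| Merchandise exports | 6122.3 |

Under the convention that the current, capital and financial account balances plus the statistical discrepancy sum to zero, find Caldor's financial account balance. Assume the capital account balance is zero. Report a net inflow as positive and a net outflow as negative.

Goods balance = 6122.3 - 4465.2 = 1657.1
Services balance = 2281.2 - 723.1 = 1558.1
Trade balance (goods + services) = 1657.1 + 1558.1 = 3215.2
Net primary income = 974.8 - 1834.4 = -859.6
Net secondary income = -224.6
Current account = 3215.2 + (-859.6) + (-224.6) = 2131.0
Financial account = -(2131.0 + (-150.4)) = -1980.6

-1980.6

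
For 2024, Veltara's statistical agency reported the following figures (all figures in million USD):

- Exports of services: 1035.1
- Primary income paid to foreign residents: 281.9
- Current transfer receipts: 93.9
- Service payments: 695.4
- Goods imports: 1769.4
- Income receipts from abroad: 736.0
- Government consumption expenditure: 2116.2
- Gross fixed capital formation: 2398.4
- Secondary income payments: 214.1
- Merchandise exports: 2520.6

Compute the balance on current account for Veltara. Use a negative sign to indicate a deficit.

Goods balance = 2520.6 - 1769.4 = 751.2
Services balance = 1035.1 - 695.4 = 339.7
Trade balance (goods + services) = 751.2 + 339.7 = 1090.9
Net primary income = 736.0 - 281.9 = 454.1
Net secondary income = 93.9 - 214.1 = -120.2
Current account = 1090.9 + 454.1 + (-120.2) = 1424.8

1424.8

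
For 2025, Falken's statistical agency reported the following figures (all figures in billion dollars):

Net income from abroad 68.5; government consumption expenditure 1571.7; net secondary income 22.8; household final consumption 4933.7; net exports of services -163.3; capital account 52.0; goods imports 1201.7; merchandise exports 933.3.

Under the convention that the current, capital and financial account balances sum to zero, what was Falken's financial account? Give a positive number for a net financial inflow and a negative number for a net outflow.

288.4

Goods balance = 933.3 - 1201.7 = -268.4
Services balance = -163.3
Trade balance (goods + services) = -268.4 + (-163.3) = -431.7
Net primary income = 68.5
Net secondary income = 22.8
Current account = -431.7 + 68.5 + 22.8 = -340.4
Financial account = -(-340.4 + 52.0) = 288.4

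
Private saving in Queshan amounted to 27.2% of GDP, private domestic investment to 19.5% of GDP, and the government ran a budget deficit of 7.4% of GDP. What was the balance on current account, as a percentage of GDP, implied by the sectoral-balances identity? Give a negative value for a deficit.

0.3

By the sectoral-balances identity, CA = (S_private - I) + (T - G).
Private balance = 27.2 - 19.5 = 7.7
Government balance (T - G) = -7.4
CA = 7.7 + (-7.4) = 0.3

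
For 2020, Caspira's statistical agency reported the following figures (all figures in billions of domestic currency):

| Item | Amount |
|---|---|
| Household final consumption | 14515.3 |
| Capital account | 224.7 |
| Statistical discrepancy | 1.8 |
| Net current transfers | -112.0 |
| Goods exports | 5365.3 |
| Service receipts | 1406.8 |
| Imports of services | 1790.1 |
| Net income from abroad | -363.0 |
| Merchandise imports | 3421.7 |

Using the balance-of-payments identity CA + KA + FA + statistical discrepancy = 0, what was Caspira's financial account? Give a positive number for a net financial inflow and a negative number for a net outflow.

Goods balance = 5365.3 - 3421.7 = 1943.6
Services balance = 1406.8 - 1790.1 = -383.3
Trade balance (goods + services) = 1943.6 + (-383.3) = 1560.3
Net primary income = -363.0
Net secondary income = -112.0
Current account = 1560.3 + (-363.0) + (-112.0) = 1085.3
Financial account = -(1085.3 + 224.7 + 1.8) = -1311.8

-1311.8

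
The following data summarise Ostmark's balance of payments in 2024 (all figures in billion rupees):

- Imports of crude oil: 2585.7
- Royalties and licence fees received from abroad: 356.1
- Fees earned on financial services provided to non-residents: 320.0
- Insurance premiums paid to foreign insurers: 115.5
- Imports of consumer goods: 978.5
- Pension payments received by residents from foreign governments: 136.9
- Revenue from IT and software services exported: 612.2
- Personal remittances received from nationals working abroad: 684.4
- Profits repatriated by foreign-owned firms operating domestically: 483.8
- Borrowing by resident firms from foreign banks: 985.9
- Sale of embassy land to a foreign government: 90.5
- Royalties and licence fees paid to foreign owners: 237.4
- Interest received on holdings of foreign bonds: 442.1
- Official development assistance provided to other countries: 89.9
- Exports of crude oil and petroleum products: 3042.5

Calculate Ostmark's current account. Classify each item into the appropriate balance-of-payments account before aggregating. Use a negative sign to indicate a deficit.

1103.4

Goods: -978.5 - 2585.7 + 3042.5 = -521.7
Services: -115.5 + 320.0 - 237.4 + 612.2 + 356.1 = 935.4
Primary income: -483.8 + 442.1 = -41.7
Secondary income: 684.4 - 89.9 + 136.9 = 731.4
Current account = (-521.7) + 935.4 + (-41.7) + 731.4 = 1103.4
(Excluded from the current account — financial account: borrowing by resident firms from foreign banks 985.9; capital account: sale of embassy land to a foreign government 90.5.)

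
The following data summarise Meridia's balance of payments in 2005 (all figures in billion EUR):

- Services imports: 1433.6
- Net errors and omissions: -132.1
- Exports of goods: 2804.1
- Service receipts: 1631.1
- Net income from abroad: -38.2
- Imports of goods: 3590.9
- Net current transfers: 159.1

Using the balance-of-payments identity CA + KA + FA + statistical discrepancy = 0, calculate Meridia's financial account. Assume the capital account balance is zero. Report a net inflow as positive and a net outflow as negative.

Goods balance = 2804.1 - 3590.9 = -786.8
Services balance = 1631.1 - 1433.6 = 197.5
Trade balance (goods + services) = -786.8 + 197.5 = -589.3
Net primary income = -38.2
Net secondary income = 159.1
Current account = -589.3 + (-38.2) + 159.1 = -468.4
Financial account = -(-468.4 + (-132.1)) = 600.5

600.5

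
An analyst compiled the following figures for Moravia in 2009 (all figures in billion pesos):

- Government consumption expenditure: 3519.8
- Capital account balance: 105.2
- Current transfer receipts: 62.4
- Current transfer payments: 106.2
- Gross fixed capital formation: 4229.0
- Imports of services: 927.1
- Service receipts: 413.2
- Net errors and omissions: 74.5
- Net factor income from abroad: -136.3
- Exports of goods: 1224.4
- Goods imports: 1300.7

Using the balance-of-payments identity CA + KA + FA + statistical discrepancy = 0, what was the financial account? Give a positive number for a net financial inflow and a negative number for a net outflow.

590.6

Goods balance = 1224.4 - 1300.7 = -76.3
Services balance = 413.2 - 927.1 = -513.9
Trade balance (goods + services) = -76.3 + (-513.9) = -590.2
Net primary income = -136.3
Net secondary income = 62.4 - 106.2 = -43.8
Current account = -590.2 + (-136.3) + (-43.8) = -770.3
Financial account = -(-770.3 + 105.2 + 74.5) = 590.6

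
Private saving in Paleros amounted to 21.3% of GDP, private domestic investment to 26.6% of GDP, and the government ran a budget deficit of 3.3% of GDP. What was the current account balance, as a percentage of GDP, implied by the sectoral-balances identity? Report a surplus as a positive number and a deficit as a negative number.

-8.6

By the sectoral-balances identity, CA = (S_private - I) + (T - G).
Private balance = 21.3 - 26.6 = -5.3
Government balance (T - G) = -3.3
CA = -5.3 + (-3.3) = -8.6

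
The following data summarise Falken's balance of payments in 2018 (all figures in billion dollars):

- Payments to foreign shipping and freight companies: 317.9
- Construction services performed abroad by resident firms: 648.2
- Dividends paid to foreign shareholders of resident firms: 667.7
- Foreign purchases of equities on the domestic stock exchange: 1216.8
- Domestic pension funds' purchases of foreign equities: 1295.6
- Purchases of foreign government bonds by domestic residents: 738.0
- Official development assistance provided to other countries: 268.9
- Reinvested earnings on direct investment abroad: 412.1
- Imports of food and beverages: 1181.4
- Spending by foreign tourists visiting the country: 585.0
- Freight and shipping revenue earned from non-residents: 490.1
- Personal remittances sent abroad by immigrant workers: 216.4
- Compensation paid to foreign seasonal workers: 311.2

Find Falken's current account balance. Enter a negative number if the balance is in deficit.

-828.1

Goods: -1181.4
Services: 648.2 + 585.0 - 317.9 + 490.1 = 1405.4
Primary income: -311.2 + 412.1 - 667.7 = -566.8
Secondary income: -268.9 - 216.4 = -485.3
Current account = (-1181.4) + 1405.4 + (-566.8) + (-485.3) = -828.1
(Excluded from the current account — financial account: foreign purchases of equities on the domestic stock exchange 1216.8, domestic pension funds' purchases of foreign equities 1295.6, purchases of foreign government bonds by domestic residents 738.0.)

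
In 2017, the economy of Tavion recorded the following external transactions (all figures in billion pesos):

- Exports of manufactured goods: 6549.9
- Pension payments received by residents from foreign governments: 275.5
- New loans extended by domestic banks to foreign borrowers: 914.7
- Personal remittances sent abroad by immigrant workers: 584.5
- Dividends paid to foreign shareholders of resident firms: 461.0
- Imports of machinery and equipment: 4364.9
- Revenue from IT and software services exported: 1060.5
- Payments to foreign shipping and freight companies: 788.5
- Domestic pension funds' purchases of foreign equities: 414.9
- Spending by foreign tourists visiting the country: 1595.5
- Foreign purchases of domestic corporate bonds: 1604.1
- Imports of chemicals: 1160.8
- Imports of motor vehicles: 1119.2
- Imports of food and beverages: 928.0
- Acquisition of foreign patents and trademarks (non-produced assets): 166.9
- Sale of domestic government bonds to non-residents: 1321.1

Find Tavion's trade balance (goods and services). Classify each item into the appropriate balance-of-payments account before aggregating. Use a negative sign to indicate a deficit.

844.5

Goods: -4364.9 - 1160.8 - 928.0 - 1119.2 + 6549.9 = -1023.0
Services: 1060.5 + 1595.5 - 788.5 = 1867.5
Trade balance = -1023.0 + 1867.5 = 844.5
(Excluded from the trade balance — secondary income: pension payments received by residents from foreign governments 275.5, personal remittances sent abroad by immigrant workers 584.5; financial account: new loans extended by domestic banks to foreign borrowers 914.7, domestic pension funds' purchases of foreign equities 414.9, foreign purchases of domestic corporate bonds 1604.1, sale of domestic government bonds to non-residents 1321.1; primary income: dividends paid to foreign shareholders of resident firms 461.0; capital account: acquisition of foreign patents and trademarks (non-produced assets) 166.9.)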